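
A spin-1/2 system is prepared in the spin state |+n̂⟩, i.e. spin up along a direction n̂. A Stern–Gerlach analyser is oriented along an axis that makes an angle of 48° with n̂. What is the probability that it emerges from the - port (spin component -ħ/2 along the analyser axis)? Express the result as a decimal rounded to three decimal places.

For spin-½, the probability of finding spin-up along an axis at angle θ to the initial spin direction is cos²(θ/2); spin-down is sin²(θ/2).
θ = 48°, so P = sin²(24°) ≈ 0.165.

0.165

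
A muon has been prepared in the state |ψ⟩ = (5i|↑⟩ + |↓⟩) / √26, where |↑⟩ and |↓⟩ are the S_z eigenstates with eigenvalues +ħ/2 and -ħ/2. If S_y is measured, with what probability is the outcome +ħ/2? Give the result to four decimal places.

0.3077

|+y⟩ = (|↑⟩ + i|↓⟩)/√2, so ⟨+y|ψ⟩ = (4i) / (√2·√26).
P = |4i|² / 52 = 16/52.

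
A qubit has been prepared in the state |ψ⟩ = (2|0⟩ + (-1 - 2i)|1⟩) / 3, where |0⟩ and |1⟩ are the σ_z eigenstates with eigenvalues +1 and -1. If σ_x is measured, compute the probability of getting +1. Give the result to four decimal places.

0.2778

|+x⟩ = (|0⟩ + |1⟩)/√2, so ⟨+x|ψ⟩ = (1 - 2i) / (√2·3).
P = |1 - 2i|² / 18 = 5/18.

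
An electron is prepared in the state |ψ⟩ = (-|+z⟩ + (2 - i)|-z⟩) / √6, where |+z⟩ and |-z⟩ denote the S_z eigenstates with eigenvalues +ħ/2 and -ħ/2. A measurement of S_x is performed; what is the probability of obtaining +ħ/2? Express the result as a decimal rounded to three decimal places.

|+x⟩ = (|+z⟩ + |-z⟩)/√2, so ⟨+x|ψ⟩ = (1 - i) / (√2·√6).
P = |1 - i|² / 12 = 2/12.

0.167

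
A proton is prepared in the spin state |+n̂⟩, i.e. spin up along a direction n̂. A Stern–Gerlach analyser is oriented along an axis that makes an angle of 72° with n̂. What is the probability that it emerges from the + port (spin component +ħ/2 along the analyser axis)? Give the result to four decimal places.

For spin-½, the probability of finding spin-up along an axis at angle θ to the initial spin direction is cos²(θ/2); spin-down is sin²(θ/2).
θ = 72°, so P = cos²(36°) ≈ 0.6545.

0.6545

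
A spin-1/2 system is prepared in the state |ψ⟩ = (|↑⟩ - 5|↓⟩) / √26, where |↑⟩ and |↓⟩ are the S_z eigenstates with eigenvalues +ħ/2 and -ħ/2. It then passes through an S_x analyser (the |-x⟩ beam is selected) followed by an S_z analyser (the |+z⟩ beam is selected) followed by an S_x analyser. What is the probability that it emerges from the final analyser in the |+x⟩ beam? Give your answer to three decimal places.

0.173

First analyser (S_x): P(|-x⟩) = |⟨-x|ψ⟩|² = 36/52.
After stage 1 the state is |-x⟩; P(|+z⟩) = |⟨+z|-x⟩|² = 1/2.
After stage 2 the state is |+z⟩; P(|+x⟩) = |⟨+x|+z⟩|² = 1/2.
Joint probability = 36/52 × 1/2 × 1/2 = 0.173.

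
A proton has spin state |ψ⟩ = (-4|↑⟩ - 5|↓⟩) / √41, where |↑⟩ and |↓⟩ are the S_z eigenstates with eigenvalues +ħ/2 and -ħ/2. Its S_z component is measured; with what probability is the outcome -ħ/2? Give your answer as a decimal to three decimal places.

0.610

The -ħ/2 outcome corresponds to |↓⟩. Its amplitude in |ψ⟩ is -5/√41.
P = |-5|² / 41 = 25/41.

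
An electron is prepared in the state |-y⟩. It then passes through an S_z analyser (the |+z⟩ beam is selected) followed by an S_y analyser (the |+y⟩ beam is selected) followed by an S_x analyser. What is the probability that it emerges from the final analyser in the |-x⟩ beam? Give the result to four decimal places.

First analyser (S_z): from |-y⟩, P(|+z⟩) = 1/2.
After stage 1 the state is |+z⟩; P(|+y⟩) = |⟨+y|+z⟩|² = 1/2.
After stage 2 the state is |+y⟩; P(|-x⟩) = |⟨-x|+y⟩|² = 1/2.
Joint probability = 1/2 × 1/2 × 1/2 = 0.1250.

0.1250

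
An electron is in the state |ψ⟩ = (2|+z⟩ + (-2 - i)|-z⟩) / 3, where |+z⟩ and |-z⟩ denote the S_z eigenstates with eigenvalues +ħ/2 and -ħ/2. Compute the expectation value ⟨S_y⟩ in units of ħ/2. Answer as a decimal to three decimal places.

-0.444

⟨σ_y⟩ = 2 Im(a* b)/(|a|²+|b|²) with a = 2, b = (-2 - i).
a* b = (-4 - 2i), so ⟨σ_y⟩ = -4/9.
⟨S_y⟩ = (ħ/2)·⟨σ_y⟩.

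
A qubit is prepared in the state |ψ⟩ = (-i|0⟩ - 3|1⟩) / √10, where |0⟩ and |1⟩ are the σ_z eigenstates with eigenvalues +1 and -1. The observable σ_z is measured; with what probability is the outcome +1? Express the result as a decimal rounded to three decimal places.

The +1 outcome corresponds to |0⟩. Its amplitude in |ψ⟩ is -i/√10.
P = |-i|² / 10 = 1/10.

0.100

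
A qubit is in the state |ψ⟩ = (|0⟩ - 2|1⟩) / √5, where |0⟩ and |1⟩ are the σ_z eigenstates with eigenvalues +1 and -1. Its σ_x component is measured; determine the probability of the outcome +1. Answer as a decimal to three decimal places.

|+x⟩ = (|0⟩ + |1⟩)/√2, so ⟨+x|ψ⟩ = (-1) / (√2·√5).
P = |-1|² / 10 = 1/10.

0.100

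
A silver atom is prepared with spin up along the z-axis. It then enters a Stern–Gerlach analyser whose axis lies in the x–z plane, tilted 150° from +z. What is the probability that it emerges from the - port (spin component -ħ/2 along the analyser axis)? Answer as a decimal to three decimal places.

For spin-½, the probability of finding spin-up along an axis at angle θ to the initial spin direction is cos²(θ/2); spin-down is sin²(θ/2).
θ = 150°, so P = sin²(75°) ≈ 0.933.

0.933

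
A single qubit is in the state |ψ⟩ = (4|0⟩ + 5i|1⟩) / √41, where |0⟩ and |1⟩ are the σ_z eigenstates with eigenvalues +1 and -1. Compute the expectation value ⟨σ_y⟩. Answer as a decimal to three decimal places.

0.976

⟨σ_y⟩ = 2 Im(a* b)/(|a|²+|b|²) with a = 4, b = 5i.
a* b = 20i, so ⟨σ_y⟩ = 40/41.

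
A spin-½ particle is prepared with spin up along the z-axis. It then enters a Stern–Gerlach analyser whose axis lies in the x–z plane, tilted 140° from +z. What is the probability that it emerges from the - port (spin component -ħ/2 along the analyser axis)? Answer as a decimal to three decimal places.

For spin-½, the probability of finding spin-up along an axis at angle θ to the initial spin direction is cos²(θ/2); spin-down is sin²(θ/2).
θ = 140°, so P = sin²(70°) ≈ 0.883.

0.883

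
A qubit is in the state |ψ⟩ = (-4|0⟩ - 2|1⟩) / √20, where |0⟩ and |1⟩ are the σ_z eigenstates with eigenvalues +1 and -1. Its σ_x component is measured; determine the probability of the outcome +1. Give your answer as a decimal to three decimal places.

0.900

|+x⟩ = (|0⟩ + |1⟩)/√2, so ⟨+x|ψ⟩ = (-6) / (√2·√20).
P = |-6|² / 40 = 36/40.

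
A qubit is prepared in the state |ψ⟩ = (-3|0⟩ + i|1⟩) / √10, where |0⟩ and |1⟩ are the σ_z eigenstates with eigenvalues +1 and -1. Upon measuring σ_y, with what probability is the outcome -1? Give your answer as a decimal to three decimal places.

|-y⟩ = (|0⟩ - i|1⟩)/√2, so ⟨-y|ψ⟩ = (-4) / (√2·√10).
P = |-4|² / 20 = 16/20.

0.800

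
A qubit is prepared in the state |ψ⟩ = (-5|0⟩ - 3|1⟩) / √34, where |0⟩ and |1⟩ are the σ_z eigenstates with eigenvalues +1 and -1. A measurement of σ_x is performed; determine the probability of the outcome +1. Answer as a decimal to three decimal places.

|+x⟩ = (|0⟩ + |1⟩)/√2, so ⟨+x|ψ⟩ = (-8) / (√2·√34).
P = |-8|² / 68 = 64/68.

0.941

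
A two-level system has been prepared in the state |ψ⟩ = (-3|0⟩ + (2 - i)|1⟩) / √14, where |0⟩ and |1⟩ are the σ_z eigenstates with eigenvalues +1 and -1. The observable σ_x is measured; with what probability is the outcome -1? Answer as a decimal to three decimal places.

|-x⟩ = (|0⟩ - |1⟩)/√2, so ⟨-x|ψ⟩ = (-5 + i) / (√2·√14).
P = |-5 + i|² / 28 = 26/28.

0.929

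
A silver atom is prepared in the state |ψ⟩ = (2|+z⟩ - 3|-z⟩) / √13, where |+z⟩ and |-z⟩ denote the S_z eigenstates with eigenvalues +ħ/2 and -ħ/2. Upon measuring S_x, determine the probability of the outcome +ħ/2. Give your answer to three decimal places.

0.038

|+x⟩ = (|+z⟩ + |-z⟩)/√2, so ⟨+x|ψ⟩ = (-1) / (√2·√13).
P = |-1|² / 26 = 1/26.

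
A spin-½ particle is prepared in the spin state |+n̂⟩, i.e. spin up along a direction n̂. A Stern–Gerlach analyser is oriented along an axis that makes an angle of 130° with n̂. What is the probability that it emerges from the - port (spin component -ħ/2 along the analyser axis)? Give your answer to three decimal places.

0.821

For spin-½, the probability of finding spin-up along an axis at angle θ to the initial spin direction is cos²(θ/2); spin-down is sin²(θ/2).
θ = 130°, so P = sin²(65°) ≈ 0.821.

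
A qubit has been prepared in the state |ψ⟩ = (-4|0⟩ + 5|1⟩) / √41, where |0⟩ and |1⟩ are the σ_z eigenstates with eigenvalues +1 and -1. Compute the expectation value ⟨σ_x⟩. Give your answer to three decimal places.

-0.976

⟨σ_x⟩ = 2 Re(a* b)/(|a|²+|b|²) with a = -4, b = 5.
a* b = -20, so ⟨σ_x⟩ = -40/41.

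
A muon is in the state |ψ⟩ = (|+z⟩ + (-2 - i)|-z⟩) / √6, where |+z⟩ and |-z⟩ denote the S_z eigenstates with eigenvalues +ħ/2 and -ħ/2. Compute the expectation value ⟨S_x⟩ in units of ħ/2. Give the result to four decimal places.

⟨σ_x⟩ = 2 Re(a* b)/(|a|²+|b|²) with a = 1, b = (-2 - i).
a* b = (-2 - i), so ⟨σ_x⟩ = -4/6.
⟨S_x⟩ = (ħ/2)·⟨σ_x⟩.

-0.6667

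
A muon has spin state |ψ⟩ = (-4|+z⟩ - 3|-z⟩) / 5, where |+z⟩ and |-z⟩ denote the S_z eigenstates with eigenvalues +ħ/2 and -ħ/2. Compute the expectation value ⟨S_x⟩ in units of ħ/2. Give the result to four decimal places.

⟨σ_x⟩ = 2 Re(a* b)/(|a|²+|b|²) with a = -4, b = -3.
a* b = 12, so ⟨σ_x⟩ = 24/25.
⟨S_x⟩ = (ħ/2)·⟨σ_x⟩.

0.9600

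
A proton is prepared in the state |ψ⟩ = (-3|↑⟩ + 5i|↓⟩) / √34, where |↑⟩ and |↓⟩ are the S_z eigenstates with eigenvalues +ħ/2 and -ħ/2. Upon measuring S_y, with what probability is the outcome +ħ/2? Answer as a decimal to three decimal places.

0.059

|+y⟩ = (|↑⟩ + i|↓⟩)/√2, so ⟨+y|ψ⟩ = (2) / (√2·√34).
P = |2|² / 68 = 4/68.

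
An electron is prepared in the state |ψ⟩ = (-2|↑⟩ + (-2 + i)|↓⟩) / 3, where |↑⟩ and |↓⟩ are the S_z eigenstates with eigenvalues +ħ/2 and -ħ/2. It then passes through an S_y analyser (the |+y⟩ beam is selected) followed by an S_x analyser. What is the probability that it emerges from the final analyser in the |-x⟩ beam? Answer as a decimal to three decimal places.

First analyser (S_y): P(|+y⟩) = |⟨+y|ψ⟩|² = 5/18.
After stage 1 the state is |+y⟩; P(|-x⟩) = |⟨-x|+y⟩|² = 1/2.
Joint probability = 5/18 × 1/2 = 0.139.

0.139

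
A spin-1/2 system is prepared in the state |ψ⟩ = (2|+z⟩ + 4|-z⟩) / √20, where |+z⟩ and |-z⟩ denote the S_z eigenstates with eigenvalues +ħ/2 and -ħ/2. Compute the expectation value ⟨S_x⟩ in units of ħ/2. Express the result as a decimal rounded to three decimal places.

⟨σ_x⟩ = 2 Re(a* b)/(|a|²+|b|²) with a = 2, b = 4.
a* b = 8, so ⟨σ_x⟩ = 16/20.
⟨S_x⟩ = (ħ/2)·⟨σ_x⟩.

0.800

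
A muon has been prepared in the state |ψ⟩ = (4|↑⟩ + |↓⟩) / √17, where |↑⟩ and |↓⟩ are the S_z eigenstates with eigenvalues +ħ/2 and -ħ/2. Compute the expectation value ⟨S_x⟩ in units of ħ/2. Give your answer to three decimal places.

⟨σ_x⟩ = 2 Re(a* b)/(|a|²+|b|²) with a = 4, b = 1.
a* b = 4, so ⟨σ_x⟩ = 8/17.
⟨S_x⟩ = (ħ/2)·⟨σ_x⟩.

0.471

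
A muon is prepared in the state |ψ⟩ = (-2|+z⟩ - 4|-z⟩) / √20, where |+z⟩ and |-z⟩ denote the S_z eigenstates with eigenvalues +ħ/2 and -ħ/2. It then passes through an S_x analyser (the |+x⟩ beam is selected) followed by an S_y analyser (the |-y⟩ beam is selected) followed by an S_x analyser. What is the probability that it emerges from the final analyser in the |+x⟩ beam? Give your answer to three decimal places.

0.225

First analyser (S_x): P(|+x⟩) = |⟨+x|ψ⟩|² = 36/40.
After stage 1 the state is |+x⟩; P(|-y⟩) = |⟨-y|+x⟩|² = 1/2.
After stage 2 the state is |-y⟩; P(|+x⟩) = |⟨+x|-y⟩|² = 1/2.
Joint probability = 36/40 × 1/2 × 1/2 = 0.225.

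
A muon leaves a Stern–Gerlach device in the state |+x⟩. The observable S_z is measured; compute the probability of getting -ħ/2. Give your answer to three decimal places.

0.500

In the S_z basis, |+x⟩ = (|+z⟩ + |-z⟩)/√2 and |-z⟩ = |-z⟩.
|⟨-z|+x⟩|² = 1/2.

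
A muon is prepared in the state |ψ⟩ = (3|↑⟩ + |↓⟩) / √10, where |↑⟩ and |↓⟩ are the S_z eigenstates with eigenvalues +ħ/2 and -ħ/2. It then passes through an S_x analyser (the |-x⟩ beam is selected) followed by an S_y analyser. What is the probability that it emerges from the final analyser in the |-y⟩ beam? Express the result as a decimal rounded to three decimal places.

First analyser (S_x): P(|-x⟩) = |⟨-x|ψ⟩|² = 4/20.
After stage 1 the state is |-x⟩; P(|-y⟩) = |⟨-y|-x⟩|² = 1/2.
Joint probability = 4/20 × 1/2 = 0.100.

0.100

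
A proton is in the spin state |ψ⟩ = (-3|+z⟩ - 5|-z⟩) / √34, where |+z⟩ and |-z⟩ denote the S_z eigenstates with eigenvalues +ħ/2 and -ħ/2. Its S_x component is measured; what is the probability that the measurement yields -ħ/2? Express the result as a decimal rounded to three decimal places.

|-x⟩ = (|+z⟩ - |-z⟩)/√2, so ⟨-x|ψ⟩ = (2) / (√2·√34).
P = |2|² / 68 = 4/68.

0.059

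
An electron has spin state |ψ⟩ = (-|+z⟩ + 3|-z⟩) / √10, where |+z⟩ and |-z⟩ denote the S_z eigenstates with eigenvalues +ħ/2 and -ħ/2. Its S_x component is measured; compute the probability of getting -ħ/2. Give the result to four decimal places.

0.8000

|-x⟩ = (|+z⟩ - |-z⟩)/√2, so ⟨-x|ψ⟩ = (-4) / (√2·√10).
P = |-4|² / 20 = 16/20.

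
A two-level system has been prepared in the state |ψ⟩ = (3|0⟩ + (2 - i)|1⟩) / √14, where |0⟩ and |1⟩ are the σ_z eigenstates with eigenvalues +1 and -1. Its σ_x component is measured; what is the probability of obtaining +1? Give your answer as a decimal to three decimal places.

0.929

|+x⟩ = (|0⟩ + |1⟩)/√2, so ⟨+x|ψ⟩ = (5 - i) / (√2·√14).
P = |5 - i|² / 28 = 26/28.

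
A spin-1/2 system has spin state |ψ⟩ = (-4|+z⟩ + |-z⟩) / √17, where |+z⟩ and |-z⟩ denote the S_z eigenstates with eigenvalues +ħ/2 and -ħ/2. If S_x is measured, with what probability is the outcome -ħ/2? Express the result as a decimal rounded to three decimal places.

0.735

|-x⟩ = (|+z⟩ - |-z⟩)/√2, so ⟨-x|ψ⟩ = (-5) / (√2·√17).
P = |-5|² / 34 = 25/34.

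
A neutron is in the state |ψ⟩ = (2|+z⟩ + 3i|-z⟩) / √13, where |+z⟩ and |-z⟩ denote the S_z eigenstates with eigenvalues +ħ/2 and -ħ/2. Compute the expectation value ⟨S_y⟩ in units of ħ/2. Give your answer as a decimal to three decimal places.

0.923

⟨σ_y⟩ = 2 Im(a* b)/(|a|²+|b|²) with a = 2, b = 3i.
a* b = 6i, so ⟨σ_y⟩ = 12/13.
⟨S_y⟩ = (ħ/2)·⟨σ_y⟩.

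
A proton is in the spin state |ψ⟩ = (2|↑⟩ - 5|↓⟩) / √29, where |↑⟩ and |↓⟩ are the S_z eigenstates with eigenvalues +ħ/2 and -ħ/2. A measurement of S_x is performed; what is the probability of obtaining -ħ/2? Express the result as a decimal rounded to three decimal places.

0.845

|-x⟩ = (|↑⟩ - |↓⟩)/√2, so ⟨-x|ψ⟩ = (7) / (√2·√29).
P = |7|² / 58 = 49/58.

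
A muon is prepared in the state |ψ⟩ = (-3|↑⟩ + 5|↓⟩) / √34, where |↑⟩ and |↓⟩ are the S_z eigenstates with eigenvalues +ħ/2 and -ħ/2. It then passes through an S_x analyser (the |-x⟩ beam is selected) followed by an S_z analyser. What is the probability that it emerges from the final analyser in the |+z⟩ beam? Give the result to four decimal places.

0.4706

First analyser (S_x): P(|-x⟩) = |⟨-x|ψ⟩|² = 64/68.
After stage 1 the state is |-x⟩; P(|+z⟩) = |⟨+z|-x⟩|² = 1/2.
Joint probability = 64/68 × 1/2 = 0.4706.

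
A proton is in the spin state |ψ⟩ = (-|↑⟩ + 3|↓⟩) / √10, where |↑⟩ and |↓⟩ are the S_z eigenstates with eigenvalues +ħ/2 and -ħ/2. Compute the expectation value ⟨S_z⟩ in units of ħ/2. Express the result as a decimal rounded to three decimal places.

-0.800

⟨σ_z⟩ = |a|² - |b|² divided by |a|²+|b|², with a, b the |↑⟩, |↓⟩ amplitudes.
= (1 - 9)/10 = -8/10.
⟨S_z⟩ = (ħ/2)·⟨σ_z⟩.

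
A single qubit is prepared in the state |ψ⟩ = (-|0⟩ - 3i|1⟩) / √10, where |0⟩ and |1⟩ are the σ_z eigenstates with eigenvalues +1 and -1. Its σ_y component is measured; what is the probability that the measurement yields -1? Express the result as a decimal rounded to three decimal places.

0.200

|-y⟩ = (|0⟩ - i|1⟩)/√2, so ⟨-y|ψ⟩ = (2) / (√2·√10).
P = |2|² / 20 = 4/20.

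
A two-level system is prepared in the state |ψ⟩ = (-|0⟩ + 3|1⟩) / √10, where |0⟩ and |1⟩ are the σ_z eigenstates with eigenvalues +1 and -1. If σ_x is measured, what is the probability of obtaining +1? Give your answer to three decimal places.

0.200

|+x⟩ = (|0⟩ + |1⟩)/√2, so ⟨+x|ψ⟩ = (2) / (√2·√10).
P = |2|² / 20 = 4/20.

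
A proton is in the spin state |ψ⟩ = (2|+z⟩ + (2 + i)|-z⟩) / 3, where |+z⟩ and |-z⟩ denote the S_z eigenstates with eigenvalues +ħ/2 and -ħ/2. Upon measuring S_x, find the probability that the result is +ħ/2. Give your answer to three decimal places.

0.944

|+x⟩ = (|+z⟩ + |-z⟩)/√2, so ⟨+x|ψ⟩ = (4 + i) / (√2·3).
P = |4 + i|² / 18 = 17/18.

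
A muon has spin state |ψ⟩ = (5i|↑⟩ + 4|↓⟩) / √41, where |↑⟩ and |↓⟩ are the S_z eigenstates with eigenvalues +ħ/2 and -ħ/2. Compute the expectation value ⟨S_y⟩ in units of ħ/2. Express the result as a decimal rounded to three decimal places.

-0.976

⟨σ_y⟩ = 2 Im(a* b)/(|a|²+|b|²) with a = 5i, b = 4.
a* b = -20i, so ⟨σ_y⟩ = -40/41.
⟨S_y⟩ = (ħ/2)·⟨σ_y⟩.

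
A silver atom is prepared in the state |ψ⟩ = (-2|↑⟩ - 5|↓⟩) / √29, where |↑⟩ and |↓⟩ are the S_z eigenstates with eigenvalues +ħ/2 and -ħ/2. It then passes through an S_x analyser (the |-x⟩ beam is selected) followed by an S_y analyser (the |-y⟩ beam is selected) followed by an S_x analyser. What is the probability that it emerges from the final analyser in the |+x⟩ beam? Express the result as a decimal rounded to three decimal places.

First analyser (S_x): P(|-x⟩) = |⟨-x|ψ⟩|² = 9/58.
After stage 1 the state is |-x⟩; P(|-y⟩) = |⟨-y|-x⟩|² = 1/2.
After stage 2 the state is |-y⟩; P(|+x⟩) = |⟨+x|-y⟩|² = 1/2.
Joint probability = 9/58 × 1/2 × 1/2 = 0.039.

0.039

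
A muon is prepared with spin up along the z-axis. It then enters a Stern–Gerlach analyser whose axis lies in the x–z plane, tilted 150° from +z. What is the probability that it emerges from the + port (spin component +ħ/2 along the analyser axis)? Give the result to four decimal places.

For spin-½, the probability of finding spin-up along an axis at angle θ to the initial spin direction is cos²(θ/2); spin-down is sin²(θ/2).
θ = 150°, so P = cos²(75°) ≈ 0.0670.

0.0670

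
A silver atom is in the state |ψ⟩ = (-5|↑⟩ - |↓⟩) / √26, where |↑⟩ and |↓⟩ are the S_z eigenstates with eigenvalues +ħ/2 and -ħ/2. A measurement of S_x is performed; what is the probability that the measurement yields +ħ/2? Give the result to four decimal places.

|+x⟩ = (|↑⟩ + |↓⟩)/√2, so ⟨+x|ψ⟩ = (-6) / (√2·√26).
P = |-6|² / 52 = 36/52.

0.6923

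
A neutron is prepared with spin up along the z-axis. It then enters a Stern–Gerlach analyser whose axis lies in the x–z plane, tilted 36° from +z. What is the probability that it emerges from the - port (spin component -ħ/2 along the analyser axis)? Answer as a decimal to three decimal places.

For spin-½, the probability of finding spin-up along an axis at angle θ to the initial spin direction is cos²(θ/2); spin-down is sin²(θ/2).
θ = 36°, so P = sin²(18°) ≈ 0.095.

0.095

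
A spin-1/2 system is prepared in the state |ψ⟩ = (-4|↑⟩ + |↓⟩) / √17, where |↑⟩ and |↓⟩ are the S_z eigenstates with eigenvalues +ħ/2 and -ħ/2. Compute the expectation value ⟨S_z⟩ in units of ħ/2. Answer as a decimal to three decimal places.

⟨σ_z⟩ = |a|² - |b|² divided by |a|²+|b|², with a, b the |↑⟩, |↓⟩ amplitudes.
= (16 - 1)/17 = 15/17.
⟨S_z⟩ = (ħ/2)·⟨σ_z⟩.

0.882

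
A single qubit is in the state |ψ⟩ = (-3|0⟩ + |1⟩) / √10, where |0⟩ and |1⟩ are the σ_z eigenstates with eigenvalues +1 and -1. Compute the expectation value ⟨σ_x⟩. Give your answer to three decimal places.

⟨σ_x⟩ = 2 Re(a* b)/(|a|²+|b|²) with a = -3, b = 1.
a* b = -3, so ⟨σ_x⟩ = -6/10.

-0.600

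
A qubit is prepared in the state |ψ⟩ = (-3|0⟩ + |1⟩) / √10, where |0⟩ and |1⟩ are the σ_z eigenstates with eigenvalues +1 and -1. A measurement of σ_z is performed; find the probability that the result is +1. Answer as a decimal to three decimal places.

0.900

The +1 outcome corresponds to |0⟩. Its amplitude in |ψ⟩ is -3/√10.
P = |-3|² / 10 = 9/10.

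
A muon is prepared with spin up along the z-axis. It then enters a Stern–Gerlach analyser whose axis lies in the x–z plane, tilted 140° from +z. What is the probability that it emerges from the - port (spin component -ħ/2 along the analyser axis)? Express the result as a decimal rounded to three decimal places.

For spin-½, the probability of finding spin-up along an axis at angle θ to the initial spin direction is cos²(θ/2); spin-down is sin²(θ/2).
θ = 140°, so P = sin²(70°) ≈ 0.883.

0.883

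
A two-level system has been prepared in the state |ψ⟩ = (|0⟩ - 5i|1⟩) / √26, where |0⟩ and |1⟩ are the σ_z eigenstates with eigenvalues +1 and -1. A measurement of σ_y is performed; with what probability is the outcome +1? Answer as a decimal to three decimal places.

0.308

|+y⟩ = (|0⟩ + i|1⟩)/√2, so ⟨+y|ψ⟩ = (-4) / (√2·√26).
P = |-4|² / 52 = 16/52.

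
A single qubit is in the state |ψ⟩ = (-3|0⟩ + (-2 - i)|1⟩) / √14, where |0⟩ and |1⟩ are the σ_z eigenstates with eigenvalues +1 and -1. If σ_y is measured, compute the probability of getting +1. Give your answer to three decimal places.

|+y⟩ = (|0⟩ + i|1⟩)/√2, so ⟨+y|ψ⟩ = (-4 + 2i) / (√2·√14).
P = |-4 + 2i|² / 28 = 20/28.

0.714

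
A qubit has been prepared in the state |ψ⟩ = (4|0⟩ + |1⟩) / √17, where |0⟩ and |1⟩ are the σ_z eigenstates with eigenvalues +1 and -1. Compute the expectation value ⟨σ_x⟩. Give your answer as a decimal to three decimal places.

⟨σ_x⟩ = 2 Re(a* b)/(|a|²+|b|²) with a = 4, b = 1.
a* b = 4, so ⟨σ_x⟩ = 8/17.

0.471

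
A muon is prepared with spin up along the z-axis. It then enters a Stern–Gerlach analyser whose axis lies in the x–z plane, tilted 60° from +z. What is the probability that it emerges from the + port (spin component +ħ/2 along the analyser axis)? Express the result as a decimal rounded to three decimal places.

For spin-½, the probability of finding spin-up along an axis at angle θ to the initial spin direction is cos²(θ/2); spin-down is sin²(θ/2).
θ = 60°, so P = cos²(30°) ≈ 0.750.

0.750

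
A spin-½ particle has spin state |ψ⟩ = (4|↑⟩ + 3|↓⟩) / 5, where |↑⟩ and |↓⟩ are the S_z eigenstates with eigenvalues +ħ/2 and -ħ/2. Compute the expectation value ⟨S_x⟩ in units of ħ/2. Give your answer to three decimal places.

⟨σ_x⟩ = 2 Re(a* b)/(|a|²+|b|²) with a = 4, b = 3.
a* b = 12, so ⟨σ_x⟩ = 24/25.
⟨S_x⟩ = (ħ/2)·⟨σ_x⟩.

0.960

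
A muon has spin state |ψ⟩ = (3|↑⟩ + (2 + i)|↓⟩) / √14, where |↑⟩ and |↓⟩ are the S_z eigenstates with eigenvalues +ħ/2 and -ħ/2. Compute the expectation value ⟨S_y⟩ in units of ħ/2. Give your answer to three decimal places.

0.429

⟨σ_y⟩ = 2 Im(a* b)/(|a|²+|b|²) with a = 3, b = (2 + i).
a* b = (6 + 3i), so ⟨σ_y⟩ = 6/14.
⟨S_y⟩ = (ħ/2)·⟨σ_y⟩.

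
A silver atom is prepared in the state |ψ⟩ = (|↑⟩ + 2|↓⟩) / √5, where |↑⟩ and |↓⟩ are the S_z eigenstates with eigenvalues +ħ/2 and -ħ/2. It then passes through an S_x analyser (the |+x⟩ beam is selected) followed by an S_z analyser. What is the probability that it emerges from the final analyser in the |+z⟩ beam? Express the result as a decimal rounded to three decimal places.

First analyser (S_x): P(|+x⟩) = |⟨+x|ψ⟩|² = 9/10.
After stage 1 the state is |+x⟩; P(|+z⟩) = |⟨+z|+x⟩|² = 1/2.
Joint probability = 9/10 × 1/2 = 0.450.

0.450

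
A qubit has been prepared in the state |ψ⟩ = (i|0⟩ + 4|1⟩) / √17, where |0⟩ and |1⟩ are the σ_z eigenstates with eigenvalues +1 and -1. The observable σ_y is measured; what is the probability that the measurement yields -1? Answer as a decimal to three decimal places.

|-y⟩ = (|0⟩ - i|1⟩)/√2, so ⟨-y|ψ⟩ = (5i) / (√2·√17).
P = |5i|² / 34 = 25/34.

0.735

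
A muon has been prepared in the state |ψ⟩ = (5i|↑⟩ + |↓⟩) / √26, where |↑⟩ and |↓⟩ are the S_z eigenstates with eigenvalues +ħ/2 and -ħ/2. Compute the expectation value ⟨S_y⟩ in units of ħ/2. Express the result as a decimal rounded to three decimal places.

-0.385

⟨σ_y⟩ = 2 Im(a* b)/(|a|²+|b|²) with a = 5i, b = 1.
a* b = -5i, so ⟨σ_y⟩ = -10/26.
⟨S_y⟩ = (ħ/2)·⟨σ_y⟩.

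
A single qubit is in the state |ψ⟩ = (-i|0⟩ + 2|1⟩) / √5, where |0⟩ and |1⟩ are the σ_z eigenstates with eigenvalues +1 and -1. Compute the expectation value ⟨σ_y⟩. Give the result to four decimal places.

⟨σ_y⟩ = 2 Im(a* b)/(|a|²+|b|²) with a = -i, b = 2.
a* b = 2i, so ⟨σ_y⟩ = 4/5.

0.8000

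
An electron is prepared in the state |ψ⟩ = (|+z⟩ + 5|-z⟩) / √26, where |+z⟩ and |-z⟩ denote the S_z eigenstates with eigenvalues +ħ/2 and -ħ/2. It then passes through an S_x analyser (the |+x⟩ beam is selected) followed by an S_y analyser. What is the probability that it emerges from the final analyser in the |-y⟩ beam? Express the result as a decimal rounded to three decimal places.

0.346

First analyser (S_x): P(|+x⟩) = |⟨+x|ψ⟩|² = 36/52.
After stage 1 the state is |+x⟩; P(|-y⟩) = |⟨-y|+x⟩|² = 1/2.
Joint probability = 36/52 × 1/2 = 0.346.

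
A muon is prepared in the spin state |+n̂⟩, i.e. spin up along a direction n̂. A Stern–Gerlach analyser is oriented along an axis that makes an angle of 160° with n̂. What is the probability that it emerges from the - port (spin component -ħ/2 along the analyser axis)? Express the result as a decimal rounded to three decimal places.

0.970

For spin-½, the probability of finding spin-up along an axis at angle θ to the initial spin direction is cos²(θ/2); spin-down is sin²(θ/2).
θ = 160°, so P = sin²(80°) ≈ 0.970.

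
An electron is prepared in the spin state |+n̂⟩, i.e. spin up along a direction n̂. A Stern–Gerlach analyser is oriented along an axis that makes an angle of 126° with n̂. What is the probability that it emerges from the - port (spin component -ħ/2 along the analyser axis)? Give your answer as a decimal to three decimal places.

For spin-½, the probability of finding spin-up along an axis at angle θ to the initial spin direction is cos²(θ/2); spin-down is sin²(θ/2).
θ = 126°, so P = sin²(63°) ≈ 0.794.

0.794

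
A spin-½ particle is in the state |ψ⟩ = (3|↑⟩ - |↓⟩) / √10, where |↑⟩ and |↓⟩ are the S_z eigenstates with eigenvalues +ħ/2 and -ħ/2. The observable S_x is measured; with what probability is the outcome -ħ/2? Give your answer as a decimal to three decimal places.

0.800

|-x⟩ = (|↑⟩ - |↓⟩)/√2, so ⟨-x|ψ⟩ = (4) / (√2·√10).
P = |4|² / 20 = 16/20.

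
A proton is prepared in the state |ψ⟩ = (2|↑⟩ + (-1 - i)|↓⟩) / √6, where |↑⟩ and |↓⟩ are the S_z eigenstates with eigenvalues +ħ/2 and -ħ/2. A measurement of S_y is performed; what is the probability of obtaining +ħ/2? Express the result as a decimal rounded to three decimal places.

|+y⟩ = (|↑⟩ + i|↓⟩)/√2, so ⟨+y|ψ⟩ = (1 + i) / (√2·√6).
P = |1 + i|² / 12 = 2/12.

0.167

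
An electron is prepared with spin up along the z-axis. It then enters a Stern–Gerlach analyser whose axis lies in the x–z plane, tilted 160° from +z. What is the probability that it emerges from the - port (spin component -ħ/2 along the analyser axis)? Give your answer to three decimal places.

For spin-½, the probability of finding spin-up along an axis at angle θ to the initial spin direction is cos²(θ/2); spin-down is sin²(θ/2).
θ = 160°, so P = sin²(80°) ≈ 0.970.

0.970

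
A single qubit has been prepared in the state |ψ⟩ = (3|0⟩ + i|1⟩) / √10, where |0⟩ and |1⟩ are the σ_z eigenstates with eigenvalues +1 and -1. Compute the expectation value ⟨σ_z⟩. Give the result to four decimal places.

0.8000

⟨σ_z⟩ = |a|² - |b|² divided by |a|²+|b|², with a, b the |0⟩, |1⟩ amplitudes.
= (9 - 1)/10 = 8/10.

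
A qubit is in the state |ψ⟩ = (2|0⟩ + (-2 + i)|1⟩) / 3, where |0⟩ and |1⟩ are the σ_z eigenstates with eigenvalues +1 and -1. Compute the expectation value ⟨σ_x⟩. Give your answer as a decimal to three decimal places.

-0.889

⟨σ_x⟩ = 2 Re(a* b)/(|a|²+|b|²) with a = 2, b = (-2 + i).
a* b = (-4 + 2i), so ⟨σ_x⟩ = -8/9.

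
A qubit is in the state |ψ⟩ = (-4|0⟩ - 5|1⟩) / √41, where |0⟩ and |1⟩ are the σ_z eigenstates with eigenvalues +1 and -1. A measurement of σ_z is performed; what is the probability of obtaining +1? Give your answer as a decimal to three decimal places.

0.390

The +1 outcome corresponds to |0⟩. Its amplitude in |ψ⟩ is -4/√41.
P = |-4|² / 41 = 16/41.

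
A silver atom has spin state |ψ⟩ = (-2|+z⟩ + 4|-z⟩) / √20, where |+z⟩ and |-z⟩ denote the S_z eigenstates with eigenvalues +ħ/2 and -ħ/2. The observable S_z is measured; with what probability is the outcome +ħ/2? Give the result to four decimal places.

0.2000

The +ħ/2 outcome corresponds to |+z⟩. Its amplitude in |ψ⟩ is -2/√20.
P = |-2|² / 20 = 4/20.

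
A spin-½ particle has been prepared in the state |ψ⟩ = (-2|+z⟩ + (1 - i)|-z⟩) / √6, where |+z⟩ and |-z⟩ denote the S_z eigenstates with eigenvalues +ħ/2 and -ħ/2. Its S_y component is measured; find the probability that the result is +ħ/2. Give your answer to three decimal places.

0.833

|+y⟩ = (|+z⟩ + i|-z⟩)/√2, so ⟨+y|ψ⟩ = (-3 - i) / (√2·√6).
P = |-3 - i|² / 12 = 10/12.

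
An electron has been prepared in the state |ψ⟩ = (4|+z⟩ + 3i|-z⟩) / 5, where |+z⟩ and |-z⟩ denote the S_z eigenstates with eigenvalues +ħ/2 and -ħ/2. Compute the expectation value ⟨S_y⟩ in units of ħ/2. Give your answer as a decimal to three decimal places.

⟨σ_y⟩ = 2 Im(a* b)/(|a|²+|b|²) with a = 4, b = 3i.
a* b = 12i, so ⟨σ_y⟩ = 24/25.
⟨S_y⟩ = (ħ/2)·⟨σ_y⟩.

0.960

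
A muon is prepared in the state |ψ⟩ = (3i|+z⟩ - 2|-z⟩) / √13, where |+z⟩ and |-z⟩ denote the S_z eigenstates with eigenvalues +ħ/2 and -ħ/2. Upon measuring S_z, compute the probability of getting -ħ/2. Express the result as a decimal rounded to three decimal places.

The -ħ/2 outcome corresponds to |-z⟩. Its amplitude in |ψ⟩ is -2/√13.
P = |-2|² / 13 = 4/13.

0.308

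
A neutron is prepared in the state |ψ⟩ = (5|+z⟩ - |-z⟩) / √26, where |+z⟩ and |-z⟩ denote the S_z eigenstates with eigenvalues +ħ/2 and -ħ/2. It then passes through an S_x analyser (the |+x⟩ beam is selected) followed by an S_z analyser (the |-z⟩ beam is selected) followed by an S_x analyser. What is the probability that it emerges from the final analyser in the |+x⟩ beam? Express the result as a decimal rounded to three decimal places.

0.077

First analyser (S_x): P(|+x⟩) = |⟨+x|ψ⟩|² = 16/52.
After stage 1 the state is |+x⟩; P(|-z⟩) = |⟨-z|+x⟩|² = 1/2.
After stage 2 the state is |-z⟩; P(|+x⟩) = |⟨+x|-z⟩|² = 1/2.
Joint probability = 16/52 × 1/2 × 1/2 = 0.077.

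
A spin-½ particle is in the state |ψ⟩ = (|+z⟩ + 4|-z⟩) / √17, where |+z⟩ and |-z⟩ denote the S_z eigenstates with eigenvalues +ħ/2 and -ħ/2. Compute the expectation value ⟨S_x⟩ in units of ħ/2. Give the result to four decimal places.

⟨σ_x⟩ = 2 Re(a* b)/(|a|²+|b|²) with a = 1, b = 4.
a* b = 4, so ⟨σ_x⟩ = 8/17.
⟨S_x⟩ = (ħ/2)·⟨σ_x⟩.

0.4706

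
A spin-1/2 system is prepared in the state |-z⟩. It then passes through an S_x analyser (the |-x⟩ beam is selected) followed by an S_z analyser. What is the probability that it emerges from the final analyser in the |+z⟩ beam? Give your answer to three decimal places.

0.250

First analyser (S_x): from |-z⟩, P(|-x⟩) = 1/2.
After stage 1 the state is |-x⟩; P(|+z⟩) = |⟨+z|-x⟩|² = 1/2.
Joint probability = 1/2 × 1/2 = 0.250.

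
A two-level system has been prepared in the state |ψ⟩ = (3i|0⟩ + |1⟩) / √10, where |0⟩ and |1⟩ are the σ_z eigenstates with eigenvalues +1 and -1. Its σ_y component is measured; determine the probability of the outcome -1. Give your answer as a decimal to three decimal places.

|-y⟩ = (|0⟩ - i|1⟩)/√2, so ⟨-y|ψ⟩ = (4i) / (√2·√10).
P = |4i|² / 20 = 16/20.

0.800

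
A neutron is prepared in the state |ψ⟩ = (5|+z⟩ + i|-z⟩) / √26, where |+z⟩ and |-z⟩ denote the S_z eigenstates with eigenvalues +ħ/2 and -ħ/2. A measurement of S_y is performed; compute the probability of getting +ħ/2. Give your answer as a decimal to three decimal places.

|+y⟩ = (|+z⟩ + i|-z⟩)/√2, so ⟨+y|ψ⟩ = (6) / (√2·√26).
P = |6|² / 52 = 36/52.

0.692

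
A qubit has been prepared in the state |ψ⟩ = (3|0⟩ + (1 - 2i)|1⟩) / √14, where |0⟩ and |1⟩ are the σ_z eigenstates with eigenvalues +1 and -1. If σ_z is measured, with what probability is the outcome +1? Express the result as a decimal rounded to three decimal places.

The +1 outcome corresponds to |0⟩. Its amplitude in |ψ⟩ is 3/√14.
P = |3|² / 14 = 9/14.

0.643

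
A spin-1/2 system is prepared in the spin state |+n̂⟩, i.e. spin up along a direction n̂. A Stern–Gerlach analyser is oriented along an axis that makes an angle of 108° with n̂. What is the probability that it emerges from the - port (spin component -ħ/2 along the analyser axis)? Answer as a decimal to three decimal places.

0.655

For spin-½, the probability of finding spin-up along an axis at angle θ to the initial spin direction is cos²(θ/2); spin-down is sin²(θ/2).
θ = 108°, so P = sin²(54°) ≈ 0.655.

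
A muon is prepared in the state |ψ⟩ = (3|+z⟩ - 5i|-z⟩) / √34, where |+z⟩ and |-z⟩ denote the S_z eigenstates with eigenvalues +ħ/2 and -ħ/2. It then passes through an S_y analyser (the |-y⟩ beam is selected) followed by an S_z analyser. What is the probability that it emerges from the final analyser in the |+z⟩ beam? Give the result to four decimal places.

First analyser (S_y): P(|-y⟩) = |⟨-y|ψ⟩|² = 64/68.
After stage 1 the state is |-y⟩; P(|+z⟩) = |⟨+z|-y⟩|² = 1/2.
Joint probability = 64/68 × 1/2 = 0.4706.

0.4706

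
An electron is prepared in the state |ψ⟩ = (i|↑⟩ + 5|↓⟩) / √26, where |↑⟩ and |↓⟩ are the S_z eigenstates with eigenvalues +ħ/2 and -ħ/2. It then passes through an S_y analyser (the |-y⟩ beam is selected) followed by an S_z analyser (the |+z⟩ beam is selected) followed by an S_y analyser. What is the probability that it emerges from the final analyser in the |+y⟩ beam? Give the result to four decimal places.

First analyser (S_y): P(|-y⟩) = |⟨-y|ψ⟩|² = 36/52.
After stage 1 the state is |-y⟩; P(|+z⟩) = |⟨+z|-y⟩|² = 1/2.
After stage 2 the state is |+z⟩; P(|+y⟩) = |⟨+y|+z⟩|² = 1/2.
Joint probability = 36/52 × 1/2 × 1/2 = 0.1731.

0.1731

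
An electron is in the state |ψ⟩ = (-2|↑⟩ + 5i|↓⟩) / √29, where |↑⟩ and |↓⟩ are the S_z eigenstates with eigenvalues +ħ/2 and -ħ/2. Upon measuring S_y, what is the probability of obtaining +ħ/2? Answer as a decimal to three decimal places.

|+y⟩ = (|↑⟩ + i|↓⟩)/√2, so ⟨+y|ψ⟩ = (3) / (√2·√29).
P = |3|² / 58 = 9/58.

0.155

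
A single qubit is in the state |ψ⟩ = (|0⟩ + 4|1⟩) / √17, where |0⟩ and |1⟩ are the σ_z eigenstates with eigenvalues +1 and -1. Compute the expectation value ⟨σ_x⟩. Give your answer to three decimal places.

0.471

⟨σ_x⟩ = 2 Re(a* b)/(|a|²+|b|²) with a = 1, b = 4.
a* b = 4, so ⟨σ_x⟩ = 8/17.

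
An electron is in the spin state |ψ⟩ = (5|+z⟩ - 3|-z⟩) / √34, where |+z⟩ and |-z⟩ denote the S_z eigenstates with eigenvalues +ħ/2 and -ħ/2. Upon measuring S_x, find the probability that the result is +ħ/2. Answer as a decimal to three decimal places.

|+x⟩ = (|+z⟩ + |-z⟩)/√2, so ⟨+x|ψ⟩ = (2) / (√2·√34).
P = |2|² / 68 = 4/68.

0.059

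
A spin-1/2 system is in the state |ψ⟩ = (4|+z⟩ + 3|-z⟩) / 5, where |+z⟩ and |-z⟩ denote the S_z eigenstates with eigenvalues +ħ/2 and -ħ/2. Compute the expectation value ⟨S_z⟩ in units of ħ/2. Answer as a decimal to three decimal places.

0.280

⟨σ_z⟩ = |a|² - |b|² divided by |a|²+|b|², with a, b the |+z⟩, |-z⟩ amplitudes.
= (16 - 9)/25 = 7/25.
⟨S_z⟩ = (ħ/2)·⟨σ_z⟩.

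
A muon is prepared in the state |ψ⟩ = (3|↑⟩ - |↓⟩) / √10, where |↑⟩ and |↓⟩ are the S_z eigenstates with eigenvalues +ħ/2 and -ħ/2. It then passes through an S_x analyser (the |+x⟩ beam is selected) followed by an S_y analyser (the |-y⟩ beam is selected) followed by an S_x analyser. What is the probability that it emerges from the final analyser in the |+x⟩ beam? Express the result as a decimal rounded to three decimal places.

First analyser (S_x): P(|+x⟩) = |⟨+x|ψ⟩|² = 4/20.
After stage 1 the state is |+x⟩; P(|-y⟩) = |⟨-y|+x⟩|² = 1/2.
After stage 2 the state is |-y⟩; P(|+x⟩) = |⟨+x|-y⟩|² = 1/2.
Joint probability = 4/20 × 1/2 × 1/2 = 0.050.

0.050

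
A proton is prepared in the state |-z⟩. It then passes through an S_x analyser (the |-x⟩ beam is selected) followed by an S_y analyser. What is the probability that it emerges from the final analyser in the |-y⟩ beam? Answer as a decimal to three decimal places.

0.250

First analyser (S_x): from |-z⟩, P(|-x⟩) = 1/2.
After stage 1 the state is |-x⟩; P(|-y⟩) = |⟨-y|-x⟩|² = 1/2.
Joint probability = 1/2 × 1/2 = 0.250.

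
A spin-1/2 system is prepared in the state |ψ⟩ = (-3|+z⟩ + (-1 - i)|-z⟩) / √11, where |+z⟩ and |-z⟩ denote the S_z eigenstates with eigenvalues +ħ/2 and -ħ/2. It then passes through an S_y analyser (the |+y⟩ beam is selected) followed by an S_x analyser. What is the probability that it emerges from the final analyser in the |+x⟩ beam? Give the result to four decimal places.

0.3864

First analyser (S_y): P(|+y⟩) = |⟨+y|ψ⟩|² = 17/22.
After stage 1 the state is |+y⟩; P(|+x⟩) = |⟨+x|+y⟩|² = 1/2.
Joint probability = 17/22 × 1/2 = 0.3864.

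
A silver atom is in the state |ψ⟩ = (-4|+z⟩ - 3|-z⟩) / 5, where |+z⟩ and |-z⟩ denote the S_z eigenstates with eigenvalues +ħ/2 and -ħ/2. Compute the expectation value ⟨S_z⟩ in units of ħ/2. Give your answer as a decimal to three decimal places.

0.280

⟨σ_z⟩ = |a|² - |b|² divided by |a|²+|b|², with a, b the |+z⟩, |-z⟩ amplitudes.
= (16 - 9)/25 = 7/25.
⟨S_z⟩ = (ħ/2)·⟨σ_z⟩.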